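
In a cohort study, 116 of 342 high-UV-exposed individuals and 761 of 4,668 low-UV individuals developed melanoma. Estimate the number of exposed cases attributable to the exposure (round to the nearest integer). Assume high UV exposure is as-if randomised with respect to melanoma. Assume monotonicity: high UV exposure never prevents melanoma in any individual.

p₁ = P(outcome | exposed) = 116/342 = 0.33918
p₀ = P(outcome | unexposed) = 761/4668 = 0.16302
PN = (p₁ − p₀)/p₁ = (0.33918 − 0.16302) / 0.33918 ≈ 0.51936.
Attributable cases ≈ PN × (exposed cases) = 0.51936 × 116 ≈ 60.25.

about 60 cases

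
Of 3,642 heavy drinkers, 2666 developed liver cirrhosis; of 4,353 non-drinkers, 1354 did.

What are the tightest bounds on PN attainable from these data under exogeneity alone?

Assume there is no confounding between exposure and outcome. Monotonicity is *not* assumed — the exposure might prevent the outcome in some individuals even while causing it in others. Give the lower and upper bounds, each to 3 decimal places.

p₁ = P(outcome | exposed) = 2666/3642 = 0.73202
p₀ = P(outcome | unexposed) = 1354/4353 = 0.31105
Under exogeneity alone the bounds on PN are max{0,(p₁−p₀)/p₁} ≤ PN ≤ min{1,(1−p₀)/p₁}.
  lower = (p₁ − p₀)/p₁ = 0.42097 / 0.73202 ≈ 0.5751
  upper = min{1, (1 − p₀)/p₁} = 0.68895 / 0.73202 ≈ 0.9412

0.575 ≤ PN ≤ 0.941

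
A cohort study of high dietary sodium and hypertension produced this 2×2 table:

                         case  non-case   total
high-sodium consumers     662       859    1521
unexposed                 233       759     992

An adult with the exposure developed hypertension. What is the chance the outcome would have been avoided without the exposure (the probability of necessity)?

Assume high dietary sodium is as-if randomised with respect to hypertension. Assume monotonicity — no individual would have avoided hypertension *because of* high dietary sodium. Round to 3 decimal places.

p₁ = P(outcome | exposed) = 662/1521 = 0.43524
p₀ = P(outcome | unexposed) = 233/992 = 0.23488
Under exogeneity and monotonicity, PN = (p₁ − p₀) / p₁.
PN = (0.43524 − 0.23488) / 0.43524 = 0.20036 / 0.43524 ≈ 0.4603

PN ≈ 0.460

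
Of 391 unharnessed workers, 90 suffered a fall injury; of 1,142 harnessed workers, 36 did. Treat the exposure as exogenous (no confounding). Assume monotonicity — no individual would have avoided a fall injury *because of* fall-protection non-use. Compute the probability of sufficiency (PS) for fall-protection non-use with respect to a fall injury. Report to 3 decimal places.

p₁ = P(outcome | exposed) = 90/391 = 0.23018
p₀ = P(outcome | unexposed) = 36/1142 = 0.031524
Under exogeneity and monotonicity, PS = (p₁ − p₀) / (1 − p₀).
PS = (0.23018 − 0.031524) / (1 − 0.031524) = 0.19866 / 0.96848 ≈ 0.2051

PS ≈ 0.205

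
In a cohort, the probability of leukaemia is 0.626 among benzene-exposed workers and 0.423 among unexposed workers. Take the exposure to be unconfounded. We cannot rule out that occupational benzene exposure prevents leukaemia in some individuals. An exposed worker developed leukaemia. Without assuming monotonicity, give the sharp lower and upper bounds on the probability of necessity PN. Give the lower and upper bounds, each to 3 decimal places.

Let p₁ = 0.626, p₀ = 0.423.
Under exogeneity alone the bounds on PN are max{0,(p₁−p₀)/p₁} ≤ PN ≤ min{1,(1−p₀)/p₁}.
  lower = (p₁ − p₀)/p₁ = 0.203 / 0.626 ≈ 0.3243
  upper = min{1, (1 − p₀)/p₁} = 0.577 / 0.626 ≈ 0.9217

0.324 ≤ PN ≤ 0.922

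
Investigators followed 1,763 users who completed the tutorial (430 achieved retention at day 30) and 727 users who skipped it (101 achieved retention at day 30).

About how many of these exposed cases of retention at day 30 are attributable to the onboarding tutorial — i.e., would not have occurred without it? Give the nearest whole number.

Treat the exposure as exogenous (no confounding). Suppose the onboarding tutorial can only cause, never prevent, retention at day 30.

p₁ = P(outcome | exposed) = 430/1763 = 0.2439
p₀ = P(outcome | unexposed) = 101/727 = 0.13893
PN = (p₁ − p₀)/p₁ = (0.2439 − 0.13893) / 0.2439 ≈ 0.43040.
Attributable cases ≈ PN × (exposed cases) = 0.43040 × 430 ≈ 185.07.

about 185 cases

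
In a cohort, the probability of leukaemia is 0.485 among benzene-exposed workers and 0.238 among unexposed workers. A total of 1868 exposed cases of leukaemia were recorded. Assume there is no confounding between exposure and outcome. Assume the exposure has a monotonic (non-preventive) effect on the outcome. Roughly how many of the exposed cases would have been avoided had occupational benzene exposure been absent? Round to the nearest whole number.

Let p₁ = 0.485, p₀ = 0.238.
PN = (p₁ − p₀)/p₁ = (0.485 − 0.238) / 0.485 ≈ 0.50928.
Attributable cases ≈ PN × (exposed cases) = 0.50928 × 1868 ≈ 951.33.

about 951 cases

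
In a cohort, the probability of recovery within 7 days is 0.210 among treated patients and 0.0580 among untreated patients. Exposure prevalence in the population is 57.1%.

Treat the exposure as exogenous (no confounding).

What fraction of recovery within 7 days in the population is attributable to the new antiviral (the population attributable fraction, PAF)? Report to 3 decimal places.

Let p₁ = 0.21, p₀ = 0.058.
Overall risk P(Y=1) = π·p₁ + (1−π)·p₀ = 0.571×0.21 + 0.429×0.058 = 0.14479.
Under exogeneity, PAF = [P(Y=1) − p₀] / P(Y=1).
PAF = (0.14479 − 0.058) / 0.14479 ≈ 0.5994

PAF ≈ 0.599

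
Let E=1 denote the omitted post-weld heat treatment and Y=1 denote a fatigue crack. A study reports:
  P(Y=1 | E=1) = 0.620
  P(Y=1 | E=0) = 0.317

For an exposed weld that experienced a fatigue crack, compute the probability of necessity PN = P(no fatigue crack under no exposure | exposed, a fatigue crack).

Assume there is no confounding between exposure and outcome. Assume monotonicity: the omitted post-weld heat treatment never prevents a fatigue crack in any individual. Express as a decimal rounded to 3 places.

PN ≈ 0.489

Let p₁ = 0.62, p₀ = 0.317.
Under exogeneity and monotonicity, PN = (p₁ − p₀) / p₁.
PN = (0.62 − 0.317) / 0.62 = 0.303 / 0.62 ≈ 0.4887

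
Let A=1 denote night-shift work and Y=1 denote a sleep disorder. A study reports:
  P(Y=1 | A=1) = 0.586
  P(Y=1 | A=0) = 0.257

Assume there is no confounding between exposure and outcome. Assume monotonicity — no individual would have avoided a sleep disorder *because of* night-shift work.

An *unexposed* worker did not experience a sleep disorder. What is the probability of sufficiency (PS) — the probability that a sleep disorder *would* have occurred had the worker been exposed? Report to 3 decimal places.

Let p₁ = 0.586, p₀ = 0.257.
Under exogeneity and monotonicity, PS = (p₁ − p₀) / (1 − p₀).
PS = (0.586 − 0.257) / (1 − 0.257) = 0.329 / 0.743 ≈ 0.4428

PS ≈ 0.443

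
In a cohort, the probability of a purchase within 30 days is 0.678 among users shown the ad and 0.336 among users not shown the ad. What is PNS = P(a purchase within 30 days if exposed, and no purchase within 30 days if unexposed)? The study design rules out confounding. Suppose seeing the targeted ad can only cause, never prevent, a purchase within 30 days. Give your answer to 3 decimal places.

Let p₁ = 0.678, p₀ = 0.336.
Under exogeneity and monotonicity, PNS = p₁ − p₀.
PNS = 0.678 − 0.336 = 0.342

PNS ≈ 0.342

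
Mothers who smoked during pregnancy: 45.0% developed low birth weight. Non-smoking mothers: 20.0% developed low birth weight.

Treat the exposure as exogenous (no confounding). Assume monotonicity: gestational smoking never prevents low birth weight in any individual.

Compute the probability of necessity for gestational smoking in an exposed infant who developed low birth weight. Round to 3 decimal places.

PN ≈ 0.556

p₁ = 0.45, p₀ = 0.2.
Under exogeneity and monotonicity, PN = (p₁ − p₀) / p₁.
PN = (0.45 − 0.2) / 0.45 = 0.25 / 0.45 ≈ 0.5556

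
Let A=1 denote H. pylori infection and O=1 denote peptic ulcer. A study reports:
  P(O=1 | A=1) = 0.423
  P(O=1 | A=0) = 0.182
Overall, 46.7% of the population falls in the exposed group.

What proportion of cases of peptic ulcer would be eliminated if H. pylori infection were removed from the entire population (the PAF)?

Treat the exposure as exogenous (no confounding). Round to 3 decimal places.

Let p₁ = 0.423, p₀ = 0.182.
Overall risk P(Y=1) = π·p₁ + (1−π)·p₀ = 0.467×0.423 + 0.533×0.182 = 0.29455.
Under exogeneity, PAF = [P(Y=1) − p₀] / P(Y=1).
PAF = (0.29455 − 0.182) / 0.29455 ≈ 0.3821

PAF ≈ 0.382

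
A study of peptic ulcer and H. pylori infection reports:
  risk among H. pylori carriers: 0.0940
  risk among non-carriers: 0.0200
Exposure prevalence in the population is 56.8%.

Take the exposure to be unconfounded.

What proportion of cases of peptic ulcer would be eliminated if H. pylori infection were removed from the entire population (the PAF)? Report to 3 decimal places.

Let p₁ = 0.094, p₀ = 0.02.
Overall risk P(Y=1) = π·p₁ + (1−π)·p₀ = 0.568×0.094 + 0.432×0.02 = 0.062032.
Under exogeneity, PAF = [P(Y=1) − p₀] / P(Y=1).
PAF = (0.062032 − 0.02) / 0.062032 ≈ 0.6776

PAF ≈ 0.678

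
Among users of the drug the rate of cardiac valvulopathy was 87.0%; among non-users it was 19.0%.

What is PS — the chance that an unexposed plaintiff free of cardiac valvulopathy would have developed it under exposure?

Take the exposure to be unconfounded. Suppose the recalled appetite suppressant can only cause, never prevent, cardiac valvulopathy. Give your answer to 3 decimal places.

p₁ = 0.87, p₀ = 0.19.
Under exogeneity and monotonicity, PS = (p₁ − p₀) / (1 − p₀).
PS = (0.87 − 0.19) / (1 − 0.19) = 0.68 / 0.81 ≈ 0.8395

PS ≈ 0.840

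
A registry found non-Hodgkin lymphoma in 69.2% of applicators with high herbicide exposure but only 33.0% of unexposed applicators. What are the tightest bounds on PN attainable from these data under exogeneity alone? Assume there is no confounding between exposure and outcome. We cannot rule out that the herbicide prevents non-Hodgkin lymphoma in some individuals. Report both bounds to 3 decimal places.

0.523 ≤ PN ≤ 0.968

p₁ = 0.692, p₀ = 0.33.
Under exogeneity alone the bounds on PN are max{0,(p₁−p₀)/p₁} ≤ PN ≤ min{1,(1−p₀)/p₁}.
  lower = (p₁ − p₀)/p₁ = 0.362 / 0.692 ≈ 0.5231
  upper = min{1, (1 − p₀)/p₁} = 0.67 / 0.692 ≈ 0.9682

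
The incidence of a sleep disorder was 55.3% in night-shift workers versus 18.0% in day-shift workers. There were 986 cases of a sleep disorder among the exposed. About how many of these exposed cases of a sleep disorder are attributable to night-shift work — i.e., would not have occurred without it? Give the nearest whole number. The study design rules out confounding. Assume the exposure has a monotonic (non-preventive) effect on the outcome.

p₁ = 0.553, p₀ = 0.18.
PN = (p₁ − p₀)/p₁ = (0.553 − 0.18) / 0.553 ≈ 0.67450.
Attributable cases ≈ PN × (exposed cases) = 0.67450 × 986 ≈ 665.06.

about 665 cases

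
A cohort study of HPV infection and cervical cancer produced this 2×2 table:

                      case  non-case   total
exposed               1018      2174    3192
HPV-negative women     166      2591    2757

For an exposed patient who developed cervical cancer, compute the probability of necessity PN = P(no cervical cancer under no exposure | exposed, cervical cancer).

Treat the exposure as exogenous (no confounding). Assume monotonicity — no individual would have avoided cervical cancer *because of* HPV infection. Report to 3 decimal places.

PN ≈ 0.811

p₁ = P(outcome | exposed) = 1018/3192 = 0.31892
p₀ = P(outcome | unexposed) = 166/2757 = 0.06021
Under exogeneity and monotonicity, PN = (p₁ − p₀)/p₁.
PN = (0.31892 − 0.06021) / 0.31892 ≈ 0.8112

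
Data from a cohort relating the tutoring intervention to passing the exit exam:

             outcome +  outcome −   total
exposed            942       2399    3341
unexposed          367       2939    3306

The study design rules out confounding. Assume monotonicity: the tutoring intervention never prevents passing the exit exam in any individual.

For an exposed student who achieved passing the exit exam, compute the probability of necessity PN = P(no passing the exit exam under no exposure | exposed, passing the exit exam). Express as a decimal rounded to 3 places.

PN ≈ 0.606

p₁ = P(outcome | exposed) = 942/3341 = 0.28195
p₀ = P(outcome | unexposed) = 367/3306 = 0.11101
Under exogeneity and monotonicity, PN = (p₁ − p₀)/p₁.
PN = (0.28195 − 0.11101) / 0.28195 ≈ 0.6063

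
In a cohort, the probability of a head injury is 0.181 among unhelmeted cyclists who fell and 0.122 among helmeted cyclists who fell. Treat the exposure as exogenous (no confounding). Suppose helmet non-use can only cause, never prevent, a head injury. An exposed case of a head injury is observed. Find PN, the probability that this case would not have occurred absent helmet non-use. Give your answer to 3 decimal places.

PN ≈ 0.326

Let p₁ = 0.181, p₀ = 0.122.
Under exogeneity and monotonicity, PN = (p₁ − p₀) / p₁.
PN = (0.181 − 0.122) / 0.181 = 0.059 / 0.181 ≈ 0.3260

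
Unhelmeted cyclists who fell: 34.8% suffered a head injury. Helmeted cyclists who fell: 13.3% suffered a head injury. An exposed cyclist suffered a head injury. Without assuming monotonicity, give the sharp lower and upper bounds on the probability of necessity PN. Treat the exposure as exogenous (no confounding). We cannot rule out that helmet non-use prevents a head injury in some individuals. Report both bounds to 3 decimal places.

p₁ = 0.348, p₀ = 0.133.
Under exogeneity alone the bounds on PN are max{0,(p₁−p₀)/p₁} ≤ PN ≤ min{1,(1−p₀)/p₁}.
  lower = (p₁ − p₀)/p₁ = 0.215 / 0.348 ≈ 0.6178
  upper = min{1, (1 − p₀)/p₁} = 0.867 / 0.348 ≈ 2.4914 → capped at 1

0.618 ≤ PN ≤ 1.000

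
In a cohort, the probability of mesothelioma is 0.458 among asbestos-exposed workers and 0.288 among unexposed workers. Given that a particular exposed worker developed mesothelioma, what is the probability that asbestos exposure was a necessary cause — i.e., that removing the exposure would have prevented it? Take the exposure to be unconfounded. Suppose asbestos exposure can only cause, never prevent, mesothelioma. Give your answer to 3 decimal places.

PN ≈ 0.371

Let p₁ = 0.458, p₀ = 0.288.
Under exogeneity and monotonicity, PN = (p₁ − p₀) / p₁.
PN = (0.458 − 0.288) / 0.458 = 0.17 / 0.458 ≈ 0.3712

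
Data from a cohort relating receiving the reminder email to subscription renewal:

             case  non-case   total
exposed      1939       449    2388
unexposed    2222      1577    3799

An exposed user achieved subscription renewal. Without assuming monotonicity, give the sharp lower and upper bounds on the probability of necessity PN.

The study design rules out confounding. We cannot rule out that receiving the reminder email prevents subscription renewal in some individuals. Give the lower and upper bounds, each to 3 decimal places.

0.280 ≤ PN ≤ 0.511

p₁ = P(outcome | exposed) = 1939/2388 = 0.81198
p₀ = P(outcome | unexposed) = 2222/3799 = 0.58489
Under exogeneity alone the bounds on PN are max{0,(p₁−p₀)/p₁} ≤ PN ≤ min{1,(1−p₀)/p₁}.
  lower = (p₁ − p₀)/p₁ = 0.22709 / 0.81198 ≈ 0.2797
  upper = min{1, (1 − p₀)/p₁} = 0.41511 / 0.81198 ≈ 0.5112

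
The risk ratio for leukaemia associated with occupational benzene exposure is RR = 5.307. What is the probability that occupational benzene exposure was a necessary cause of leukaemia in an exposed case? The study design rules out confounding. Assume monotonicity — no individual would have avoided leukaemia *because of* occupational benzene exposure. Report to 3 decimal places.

PN ≈ 0.812

Under exogeneity and monotonicity, PN = (RR − 1) / RR = 1 − 1/RR.
PN = (5.307 − 1) / 5.307 = 4.307 / 5.307 ≈ 0.8116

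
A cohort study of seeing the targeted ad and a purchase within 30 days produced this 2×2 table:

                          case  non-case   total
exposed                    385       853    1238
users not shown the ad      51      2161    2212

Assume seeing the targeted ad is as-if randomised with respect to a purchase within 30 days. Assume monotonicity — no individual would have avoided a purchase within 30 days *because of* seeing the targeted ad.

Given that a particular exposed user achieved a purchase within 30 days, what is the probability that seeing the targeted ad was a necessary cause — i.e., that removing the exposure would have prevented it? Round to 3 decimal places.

p₁ = P(outcome | exposed) = 385/1238 = 0.31099
p₀ = P(outcome | unexposed) = 51/2212 = 0.023056
Under exogeneity and monotonicity, PN = (p₁ − p₀)/p₁.
PN = (0.31099 − 0.023056) / 0.31099 ≈ 0.9259

PN ≈ 0.926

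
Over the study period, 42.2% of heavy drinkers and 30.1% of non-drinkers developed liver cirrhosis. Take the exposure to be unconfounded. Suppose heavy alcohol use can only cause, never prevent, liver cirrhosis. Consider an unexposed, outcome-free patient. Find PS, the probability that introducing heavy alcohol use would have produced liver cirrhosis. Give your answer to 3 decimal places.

PS ≈ 0.173

p₁ = 0.422, p₀ = 0.301.
Under exogeneity and monotonicity, PS = (p₁ − p₀) / (1 − p₀).
PS = (0.422 − 0.301) / (1 − 0.301) = 0.121 / 0.699 ≈ 0.1731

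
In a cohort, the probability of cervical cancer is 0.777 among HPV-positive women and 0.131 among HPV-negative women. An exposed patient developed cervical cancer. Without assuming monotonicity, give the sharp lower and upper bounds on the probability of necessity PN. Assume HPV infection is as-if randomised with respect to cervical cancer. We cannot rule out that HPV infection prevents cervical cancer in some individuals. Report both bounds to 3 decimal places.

Let p₁ = 0.777, p₀ = 0.131.
Under exogeneity alone the bounds on PN are max{0,(p₁−p₀)/p₁} ≤ PN ≤ min{1,(1−p₀)/p₁}.
  lower = (p₁ − p₀)/p₁ = 0.646 / 0.777 ≈ 0.8314
  upper = min{1, (1 − p₀)/p₁} = 0.869 / 0.777 ≈ 1.1184 → capped at 1

0.831 ≤ PN ≤ 1.000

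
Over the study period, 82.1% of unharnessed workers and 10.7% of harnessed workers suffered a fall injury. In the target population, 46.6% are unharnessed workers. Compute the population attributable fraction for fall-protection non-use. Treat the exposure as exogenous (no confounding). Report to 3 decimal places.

PAF ≈ 0.757

p₁ = 0.821, p₀ = 0.107.
Overall risk P(Y=1) = π·p₁ + (1−π)·p₀ = 0.466×0.821 + 0.534×0.107 = 0.43972.
Under exogeneity, PAF = [P(Y=1) − p₀] / P(Y=1).
PAF = (0.43972 − 0.107) / 0.43972 ≈ 0.7567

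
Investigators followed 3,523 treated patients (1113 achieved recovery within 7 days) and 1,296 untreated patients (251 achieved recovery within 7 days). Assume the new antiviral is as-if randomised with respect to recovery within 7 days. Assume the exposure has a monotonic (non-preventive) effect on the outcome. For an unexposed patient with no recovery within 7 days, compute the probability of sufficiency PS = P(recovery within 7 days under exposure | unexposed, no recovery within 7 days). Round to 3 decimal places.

PS ≈ 0.152

p₁ = P(outcome | exposed) = 1113/3523 = 0.31592
p₀ = P(outcome | unexposed) = 251/1296 = 0.19367
Under exogeneity and monotonicity, PS = (p₁ − p₀) / (1 − p₀).
PS = (0.31592 − 0.19367) / (1 − 0.19367) = 0.12225 / 0.80633 ≈ 0.1516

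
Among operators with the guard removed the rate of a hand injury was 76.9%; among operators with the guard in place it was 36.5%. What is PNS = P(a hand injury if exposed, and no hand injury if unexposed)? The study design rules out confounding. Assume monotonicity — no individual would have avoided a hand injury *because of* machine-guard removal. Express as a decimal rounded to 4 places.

p₁ = 0.769, p₀ = 0.365.
Under exogeneity and monotonicity, PNS = p₁ − p₀.
PNS = 0.769 − 0.365 = 0.404

PNS ≈ 0.4040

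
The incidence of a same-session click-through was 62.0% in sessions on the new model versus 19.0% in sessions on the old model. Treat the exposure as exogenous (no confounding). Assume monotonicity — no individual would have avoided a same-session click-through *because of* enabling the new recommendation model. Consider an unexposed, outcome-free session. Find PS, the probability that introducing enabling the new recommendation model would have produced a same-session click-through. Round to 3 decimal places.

p₁ = 0.62, p₀ = 0.19.
Under exogeneity and monotonicity, PS = (p₁ − p₀) / (1 − p₀).
PS = (0.62 − 0.19) / (1 − 0.19) = 0.43 / 0.81 ≈ 0.5309

PS ≈ 0.531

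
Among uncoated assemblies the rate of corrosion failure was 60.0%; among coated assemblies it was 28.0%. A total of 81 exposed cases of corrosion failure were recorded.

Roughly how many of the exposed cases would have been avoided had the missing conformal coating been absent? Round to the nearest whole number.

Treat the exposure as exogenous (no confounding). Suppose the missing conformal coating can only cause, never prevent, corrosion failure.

about 43 cases

p₁ = 0.6, p₀ = 0.28.
PN = (p₁ − p₀)/p₁ = (0.6 − 0.28) / 0.6 ≈ 0.53333.
Attributable cases ≈ PN × (exposed cases) = 0.53333 × 81 ≈ 43.20.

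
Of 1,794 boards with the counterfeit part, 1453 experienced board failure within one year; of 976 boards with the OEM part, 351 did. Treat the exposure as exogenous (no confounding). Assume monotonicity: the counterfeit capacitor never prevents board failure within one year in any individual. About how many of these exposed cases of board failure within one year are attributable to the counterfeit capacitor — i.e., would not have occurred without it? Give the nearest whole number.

about 808 cases

p₁ = P(outcome | exposed) = 1453/1794 = 0.80992
p₀ = P(outcome | unexposed) = 351/976 = 0.35963
PN = (p₁ − p₀)/p₁ = (0.80992 − 0.35963) / 0.80992 ≈ 0.55597.
Attributable cases ≈ PN × (exposed cases) = 0.55597 × 1453 ≈ 807.82.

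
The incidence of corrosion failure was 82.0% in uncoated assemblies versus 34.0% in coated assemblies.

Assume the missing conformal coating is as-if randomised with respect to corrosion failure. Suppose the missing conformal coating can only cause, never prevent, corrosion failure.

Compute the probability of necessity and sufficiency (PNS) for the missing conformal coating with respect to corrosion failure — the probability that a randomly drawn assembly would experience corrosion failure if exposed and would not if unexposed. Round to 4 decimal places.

p₁ = 0.82, p₀ = 0.34.
Under exogeneity and monotonicity, PNS = p₁ − p₀.
PNS = 0.82 − 0.34 = 0.48

PNS ≈ 0.4800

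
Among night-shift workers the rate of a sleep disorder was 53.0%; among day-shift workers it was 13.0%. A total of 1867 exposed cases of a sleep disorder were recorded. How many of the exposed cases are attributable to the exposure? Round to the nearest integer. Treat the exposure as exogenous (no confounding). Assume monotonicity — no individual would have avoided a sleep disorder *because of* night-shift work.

about 1409 cases

p₁ = 0.53, p₀ = 0.13.
PN = (p₁ − p₀)/p₁ = (0.53 − 0.13) / 0.53 ≈ 0.75472.
Attributable cases ≈ PN × (exposed cases) = 0.75472 × 1867 ≈ 1409.06.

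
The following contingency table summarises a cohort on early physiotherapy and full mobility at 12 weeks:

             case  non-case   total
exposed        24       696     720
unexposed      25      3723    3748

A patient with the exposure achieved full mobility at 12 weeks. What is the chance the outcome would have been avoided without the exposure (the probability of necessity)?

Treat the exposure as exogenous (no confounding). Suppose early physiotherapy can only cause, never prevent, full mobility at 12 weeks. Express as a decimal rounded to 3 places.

PN ≈ 0.800

p₁ = P(outcome | exposed) = 24/720 = 0.033333
p₀ = P(outcome | unexposed) = 25/3748 = 0.0066702
Under exogeneity and monotonicity, PN = (p₁ − p₀)/p₁.
PN = (0.033333 − 0.0066702) / 0.033333 ≈ 0.7999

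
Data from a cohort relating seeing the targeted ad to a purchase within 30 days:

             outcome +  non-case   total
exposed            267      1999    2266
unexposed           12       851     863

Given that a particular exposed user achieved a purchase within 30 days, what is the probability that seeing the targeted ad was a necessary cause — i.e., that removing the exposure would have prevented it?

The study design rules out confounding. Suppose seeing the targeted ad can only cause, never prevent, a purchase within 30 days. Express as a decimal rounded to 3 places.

p₁ = P(outcome | exposed) = 267/2266 = 0.11783
p₀ = P(outcome | unexposed) = 12/863 = 0.013905
Under exogeneity and monotonicity, PN = (p₁ − p₀)/p₁.
PN = (0.11783 − 0.013905) / 0.11783 ≈ 0.8820

PN ≈ 0.882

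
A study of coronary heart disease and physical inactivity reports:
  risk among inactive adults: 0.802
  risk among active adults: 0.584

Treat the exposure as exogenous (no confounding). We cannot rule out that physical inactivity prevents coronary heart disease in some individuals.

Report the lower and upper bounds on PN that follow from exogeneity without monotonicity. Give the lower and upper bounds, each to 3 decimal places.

Let p₁ = 0.802, p₀ = 0.584.
Under exogeneity alone the bounds on PN are max{0,(p₁−p₀)/p₁} ≤ PN ≤ min{1,(1−p₀)/p₁}.
  lower = (p₁ − p₀)/p₁ = 0.218 / 0.802 ≈ 0.2718
  upper = min{1, (1 − p₀)/p₁} = 0.416 / 0.802 ≈ 0.5187

0.272 ≤ PN ≤ 0.519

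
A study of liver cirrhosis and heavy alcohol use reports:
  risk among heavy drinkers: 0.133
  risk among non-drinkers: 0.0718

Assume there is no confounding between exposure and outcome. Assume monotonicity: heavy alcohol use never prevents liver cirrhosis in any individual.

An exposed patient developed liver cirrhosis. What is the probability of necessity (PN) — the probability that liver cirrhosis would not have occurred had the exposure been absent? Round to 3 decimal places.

Let p₁ = 0.133, p₀ = 0.0718.
Under exogeneity and monotonicity, PN = (p₁ − p₀) / p₁.
PN = (0.133 − 0.0718) / 0.133 = 0.0612 / 0.133 ≈ 0.4602

PN ≈ 0.460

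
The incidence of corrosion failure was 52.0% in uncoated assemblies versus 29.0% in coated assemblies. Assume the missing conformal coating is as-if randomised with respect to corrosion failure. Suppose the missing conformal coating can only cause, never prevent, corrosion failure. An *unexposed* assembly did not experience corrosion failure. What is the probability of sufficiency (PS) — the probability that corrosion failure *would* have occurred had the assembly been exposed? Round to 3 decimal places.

p₁ = 0.52, p₀ = 0.29.
Under exogeneity and monotonicity, PS = (p₁ − p₀) / (1 − p₀).
PS = (0.52 − 0.29) / (1 − 0.29) = 0.23 / 0.71 ≈ 0.3239

PS ≈ 0.324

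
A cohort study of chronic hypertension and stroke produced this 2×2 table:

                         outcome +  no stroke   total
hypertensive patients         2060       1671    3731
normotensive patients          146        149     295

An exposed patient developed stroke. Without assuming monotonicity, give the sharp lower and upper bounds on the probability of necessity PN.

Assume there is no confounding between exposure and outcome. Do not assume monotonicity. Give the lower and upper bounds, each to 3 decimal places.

p₁ = P(outcome | exposed) = 2060/3731 = 0.55213
p₀ = P(outcome | unexposed) = 146/295 = 0.49492
Under exogeneity alone the bounds on PN are max{0,(p₁−p₀)/p₁} ≤ PN ≤ min{1,(1−p₀)/p₁}.
  lower = (p₁ − p₀)/p₁ = 0.057216 / 0.55213 ≈ 0.1036
  upper = min{1, (1 − p₀)/p₁} = 0.50508 / 0.55213 ≈ 0.9148

0.104 ≤ PN ≤ 0.915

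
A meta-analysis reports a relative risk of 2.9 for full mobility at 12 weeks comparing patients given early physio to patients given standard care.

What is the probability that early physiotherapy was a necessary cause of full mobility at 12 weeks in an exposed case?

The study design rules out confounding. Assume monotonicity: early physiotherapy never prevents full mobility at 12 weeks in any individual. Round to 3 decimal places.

Under exogeneity and monotonicity, PN = (RR − 1) / RR = 1 − 1/RR.
PN = (2.9 − 1) / 2.9 = 1.9 / 2.9 ≈ 0.6552

PN ≈ 0.655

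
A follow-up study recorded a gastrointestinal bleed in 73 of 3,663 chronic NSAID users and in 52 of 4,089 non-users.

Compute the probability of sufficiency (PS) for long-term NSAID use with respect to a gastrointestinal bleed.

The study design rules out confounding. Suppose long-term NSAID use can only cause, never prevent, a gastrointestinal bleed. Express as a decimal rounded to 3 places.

p₁ = P(outcome | exposed) = 73/3663 = 0.019929
p₀ = P(outcome | unexposed) = 52/4089 = 0.012717
Under exogeneity and monotonicity, PS = (p₁ − p₀) / (1 − p₀).
PS = (0.019929 − 0.012717) / (1 − 0.012717) = 0.007212 / 0.98728 ≈ 0.0073

PS ≈ 0.007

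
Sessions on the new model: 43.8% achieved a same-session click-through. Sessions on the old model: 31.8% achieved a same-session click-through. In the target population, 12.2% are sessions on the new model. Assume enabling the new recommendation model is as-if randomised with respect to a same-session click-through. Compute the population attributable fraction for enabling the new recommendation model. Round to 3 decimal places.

PAF ≈ 0.044

p₁ = 0.438, p₀ = 0.318.
Overall risk P(Y=1) = π·p₁ + (1−π)·p₀ = 0.122×0.438 + 0.878×0.318 = 0.33264.
Under exogeneity, PAF = [P(Y=1) − p₀] / P(Y=1).
PAF = (0.33264 − 0.318) / 0.33264 ≈ 0.0440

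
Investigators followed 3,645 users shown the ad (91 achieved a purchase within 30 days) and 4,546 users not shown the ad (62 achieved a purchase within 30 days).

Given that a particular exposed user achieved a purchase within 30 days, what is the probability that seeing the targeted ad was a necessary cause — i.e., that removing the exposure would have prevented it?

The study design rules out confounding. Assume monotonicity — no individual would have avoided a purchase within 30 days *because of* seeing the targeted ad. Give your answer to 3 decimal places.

PN ≈ 0.454

p₁ = P(outcome | exposed) = 91/3645 = 0.024966
p₀ = P(outcome | unexposed) = 62/4546 = 0.013638
Under exogeneity and monotonicity, PN = (p₁ − p₀) / p₁.
PN = (0.024966 − 0.013638) / 0.024966 = 0.011327 / 0.024966 ≈ 0.4537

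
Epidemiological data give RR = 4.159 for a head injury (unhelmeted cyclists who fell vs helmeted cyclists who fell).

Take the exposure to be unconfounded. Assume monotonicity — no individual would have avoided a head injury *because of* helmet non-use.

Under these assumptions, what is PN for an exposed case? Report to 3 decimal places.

PN ≈ 0.760

Under exogeneity and monotonicity, PN = (RR − 1) / RR = 1 − 1/RR.
PN = (4.159 − 1) / 4.159 = 3.159 / 4.159 ≈ 0.7596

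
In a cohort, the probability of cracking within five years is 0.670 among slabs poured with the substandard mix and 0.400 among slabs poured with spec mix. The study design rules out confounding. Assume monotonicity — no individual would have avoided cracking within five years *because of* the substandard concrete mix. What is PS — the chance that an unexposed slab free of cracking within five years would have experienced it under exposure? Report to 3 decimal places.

PS ≈ 0.450

Let p₁ = 0.67, p₀ = 0.4.
Under exogeneity and monotonicity, PS = (p₁ − p₀) / (1 − p₀).
PS = (0.67 − 0.4) / (1 − 0.4) = 0.27 / 0.6 ≈ 0.4500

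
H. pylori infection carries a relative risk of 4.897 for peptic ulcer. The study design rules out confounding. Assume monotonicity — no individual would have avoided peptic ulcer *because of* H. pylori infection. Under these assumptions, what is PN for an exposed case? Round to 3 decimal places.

PN ≈ 0.796

Under exogeneity and monotonicity, PN = (RR − 1) / RR = 1 − 1/RR.
PN = (4.897 − 1) / 4.897 = 3.897 / 4.897 ≈ 0.7958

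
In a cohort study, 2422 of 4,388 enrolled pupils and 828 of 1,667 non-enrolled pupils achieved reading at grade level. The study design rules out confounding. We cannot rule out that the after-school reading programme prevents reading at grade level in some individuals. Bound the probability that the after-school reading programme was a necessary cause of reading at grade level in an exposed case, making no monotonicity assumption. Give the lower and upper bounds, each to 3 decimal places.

p₁ = P(outcome | exposed) = 2422/4388 = 0.55196
p₀ = P(outcome | unexposed) = 828/1667 = 0.4967
Under exogeneity alone the bounds on PN are max{0,(p₁−p₀)/p₁} ≤ PN ≤ min{1,(1−p₀)/p₁}.
  lower = (p₁ − p₀)/p₁ = 0.055259 / 0.55196 ≈ 0.1001
  upper = min{1, (1 − p₀)/p₁} = 0.5033 / 0.55196 ≈ 0.9118

0.100 ≤ PN ≤ 0.912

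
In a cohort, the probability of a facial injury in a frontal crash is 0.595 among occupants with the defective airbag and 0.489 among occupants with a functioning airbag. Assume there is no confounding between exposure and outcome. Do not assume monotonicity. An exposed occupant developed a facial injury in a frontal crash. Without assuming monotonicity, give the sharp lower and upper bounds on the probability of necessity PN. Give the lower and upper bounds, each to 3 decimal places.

Let p₁ = 0.595, p₀ = 0.489.
Under exogeneity alone the bounds on PN are max{0,(p₁−p₀)/p₁} ≤ PN ≤ min{1,(1−p₀)/p₁}.
  lower = (p₁ − p₀)/p₁ = 0.106 / 0.595 ≈ 0.1782
  upper = min{1, (1 − p₀)/p₁} = 0.511 / 0.595 ≈ 0.8588

0.178 ≤ PN ≤ 0.859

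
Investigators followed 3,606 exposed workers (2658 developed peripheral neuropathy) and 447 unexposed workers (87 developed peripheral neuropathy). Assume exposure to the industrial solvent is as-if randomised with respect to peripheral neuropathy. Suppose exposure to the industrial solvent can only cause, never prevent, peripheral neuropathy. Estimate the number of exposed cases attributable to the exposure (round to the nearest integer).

p₁ = P(outcome | exposed) = 2658/3606 = 0.7371
p₀ = P(outcome | unexposed) = 87/447 = 0.19463
PN = (p₁ − p₀)/p₁ = (0.7371 − 0.19463) / 0.7371 ≈ 0.73595.
Attributable cases ≈ PN × (exposed cases) = 0.73595 × 2658 ≈ 1956.16.

about 1956 cases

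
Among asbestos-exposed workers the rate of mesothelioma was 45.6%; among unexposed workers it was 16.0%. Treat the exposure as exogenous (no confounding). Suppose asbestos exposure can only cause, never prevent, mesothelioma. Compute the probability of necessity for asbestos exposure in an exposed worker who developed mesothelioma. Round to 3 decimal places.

PN ≈ 0.649

p₁ = 0.456, p₀ = 0.16.
Under exogeneity and monotonicity, PN = (p₁ − p₀) / p₁.
PN = (0.456 − 0.16) / 0.456 = 0.296 / 0.456 ≈ 0.6491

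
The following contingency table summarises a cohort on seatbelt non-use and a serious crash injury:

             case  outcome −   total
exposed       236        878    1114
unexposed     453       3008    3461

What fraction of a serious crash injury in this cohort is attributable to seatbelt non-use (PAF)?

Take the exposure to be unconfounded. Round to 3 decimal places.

PAF ≈ 0.131

p₁ = P(outcome | exposed) = 236/1114 = 0.21185
p₀ = P(outcome | unexposed) = 453/3461 = 0.13089
Exposure prevalence π = 1114/4575 = 0.2435; overall risk P(Y=1) = 0.1506.
Under exogeneity, PAF = [P(Y=1) − p₀]/P(Y=1).
PAF = (0.1506 − 0.13089) / 0.1506 ≈ 0.1309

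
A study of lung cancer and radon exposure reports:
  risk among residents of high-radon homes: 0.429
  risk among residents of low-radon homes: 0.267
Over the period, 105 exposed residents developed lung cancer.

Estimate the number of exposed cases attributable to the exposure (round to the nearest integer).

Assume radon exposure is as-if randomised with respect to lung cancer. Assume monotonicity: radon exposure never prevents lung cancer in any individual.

about 40 cases

Let p₁ = 0.429, p₀ = 0.267.
PN = (p₁ − p₀)/p₁ = (0.429 − 0.267) / 0.429 ≈ 0.37762.
Attributable cases ≈ PN × (exposed cases) = 0.37762 × 105 ≈ 39.65.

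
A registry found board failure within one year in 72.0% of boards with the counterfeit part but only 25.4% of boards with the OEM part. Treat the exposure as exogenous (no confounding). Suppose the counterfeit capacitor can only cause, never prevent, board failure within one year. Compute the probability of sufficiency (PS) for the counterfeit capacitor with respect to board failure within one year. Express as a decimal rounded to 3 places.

p₁ = 0.72, p₀ = 0.254.
Under exogeneity and monotonicity, PS = (p₁ − p₀) / (1 − p₀).
PS = (0.72 − 0.254) / (1 − 0.254) = 0.466 / 0.746 ≈ 0.6247

PS ≈ 0.625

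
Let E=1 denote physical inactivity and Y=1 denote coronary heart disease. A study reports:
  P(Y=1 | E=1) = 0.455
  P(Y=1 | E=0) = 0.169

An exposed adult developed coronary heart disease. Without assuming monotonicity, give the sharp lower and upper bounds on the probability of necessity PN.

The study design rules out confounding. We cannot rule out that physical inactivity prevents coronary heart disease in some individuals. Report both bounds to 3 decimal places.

0.629 ≤ PN ≤ 1.000

Let p₁ = 0.455, p₀ = 0.169.
Under exogeneity alone the bounds on PN are max{0,(p₁−p₀)/p₁} ≤ PN ≤ min{1,(1−p₀)/p₁}.
  lower = (p₁ − p₀)/p₁ = 0.286 / 0.455 ≈ 0.6286
  upper = min{1, (1 − p₀)/p₁} = 0.831 / 0.455 ≈ 1.8264 → capped at 1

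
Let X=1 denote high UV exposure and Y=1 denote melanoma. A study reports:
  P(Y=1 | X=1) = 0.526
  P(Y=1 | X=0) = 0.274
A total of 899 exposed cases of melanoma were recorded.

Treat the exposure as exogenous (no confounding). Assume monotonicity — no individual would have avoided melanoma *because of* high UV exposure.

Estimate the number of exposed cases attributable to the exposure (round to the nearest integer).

Let p₁ = 0.526, p₀ = 0.274.
PN = (p₁ − p₀)/p₁ = (0.526 − 0.274) / 0.526 ≈ 0.47909.
Attributable cases ≈ PN × (exposed cases) = 0.47909 × 899 ≈ 430.70.

about 431 cases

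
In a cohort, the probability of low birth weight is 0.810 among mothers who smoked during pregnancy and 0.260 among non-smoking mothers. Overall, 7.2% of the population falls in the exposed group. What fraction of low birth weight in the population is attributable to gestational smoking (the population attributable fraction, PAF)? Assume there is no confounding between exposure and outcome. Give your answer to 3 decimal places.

Let p₁ = 0.81, p₀ = 0.26.
Overall risk P(Y=1) = π·p₁ + (1−π)·p₀ = 0.072×0.81 + 0.928×0.26 = 0.2996.
Under exogeneity, PAF = [P(Y=1) − p₀] / P(Y=1).
PAF = (0.2996 − 0.26) / 0.2996 ≈ 0.1322

PAF ≈ 0.132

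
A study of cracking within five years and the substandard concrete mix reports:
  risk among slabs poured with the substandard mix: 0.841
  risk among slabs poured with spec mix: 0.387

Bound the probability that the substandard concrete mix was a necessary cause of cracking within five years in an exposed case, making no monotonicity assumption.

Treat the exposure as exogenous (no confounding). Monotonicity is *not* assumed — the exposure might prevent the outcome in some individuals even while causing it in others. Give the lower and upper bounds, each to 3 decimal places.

Let p₁ = 0.841, p₀ = 0.387.
Under exogeneity alone the bounds on PN are max{0,(p₁−p₀)/p₁} ≤ PN ≤ min{1,(1−p₀)/p₁}.
  lower = (p₁ − p₀)/p₁ = 0.454 / 0.841 ≈ 0.5398
  upper = min{1, (1 − p₀)/p₁} = 0.613 / 0.841 ≈ 0.7289

0.540 ≤ PN ≤ 0.729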